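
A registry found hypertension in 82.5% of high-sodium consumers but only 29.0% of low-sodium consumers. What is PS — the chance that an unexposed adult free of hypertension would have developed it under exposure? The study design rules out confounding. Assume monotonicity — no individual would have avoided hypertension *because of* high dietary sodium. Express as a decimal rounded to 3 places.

PS ≈ 0.754

p₁ = 0.825, p₀ = 0.29.
Under exogeneity and monotonicity, PS = (p₁ − p₀) / (1 − p₀).
PS = (0.825 − 0.29) / (1 − 0.29) = 0.535 / 0.71 ≈ 0.7535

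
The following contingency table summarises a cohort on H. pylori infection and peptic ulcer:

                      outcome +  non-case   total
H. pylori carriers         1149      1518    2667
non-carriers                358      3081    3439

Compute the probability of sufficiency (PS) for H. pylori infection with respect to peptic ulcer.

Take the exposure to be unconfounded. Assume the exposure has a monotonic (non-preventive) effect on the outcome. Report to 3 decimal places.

PS ≈ 0.365

p₁ = P(outcome | exposed) = 1149/2667 = 0.43082
p₀ = P(outcome | unexposed) = 358/3439 = 0.1041
Under exogeneity and monotonicity, PS = (p₁ − p₀)/(1 − p₀).
PS = (0.43082 − 0.1041) / 0.8959 ≈ 0.3647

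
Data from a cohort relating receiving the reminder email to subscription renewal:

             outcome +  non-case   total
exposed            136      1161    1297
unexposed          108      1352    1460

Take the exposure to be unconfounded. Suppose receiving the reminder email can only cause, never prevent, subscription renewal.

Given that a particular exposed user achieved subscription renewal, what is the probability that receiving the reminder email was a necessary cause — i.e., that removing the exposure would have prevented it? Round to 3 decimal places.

p₁ = P(outcome | exposed) = 136/1297 = 0.10486
p₀ = P(outcome | unexposed) = 108/1460 = 0.073973
Under exogeneity and monotonicity, PN = (p₁ − p₀) / p₁.
PN = (0.10486 − 0.073973) / 0.10486 = 0.030885 / 0.10486 ≈ 0.2945

PN ≈ 0.295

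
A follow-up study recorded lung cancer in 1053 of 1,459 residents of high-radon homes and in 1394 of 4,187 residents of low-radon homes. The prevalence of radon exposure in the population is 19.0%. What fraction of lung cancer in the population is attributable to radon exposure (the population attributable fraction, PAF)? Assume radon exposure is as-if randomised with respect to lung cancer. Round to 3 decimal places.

p₁ = P(outcome | exposed) = 1053/1459 = 0.72173
p₀ = P(outcome | unexposed) = 1394/4187 = 0.33294
Overall risk P(Y=1) = π·p₁ + (1−π)·p₀ = 0.19×0.72173 + 0.81×0.33294 = 0.40681.
Under exogeneity, PAF = [P(Y=1) − p₀] / P(Y=1).
PAF = (0.40681 − 0.33294) / 0.40681 ≈ 0.1816

PAF ≈ 0.182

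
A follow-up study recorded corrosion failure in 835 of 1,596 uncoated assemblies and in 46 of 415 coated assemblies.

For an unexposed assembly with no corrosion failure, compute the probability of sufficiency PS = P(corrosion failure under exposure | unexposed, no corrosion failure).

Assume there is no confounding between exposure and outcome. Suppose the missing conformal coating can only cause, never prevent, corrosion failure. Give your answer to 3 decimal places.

PS ≈ 0.464

p₁ = P(outcome | exposed) = 835/1596 = 0.52318
p₀ = P(outcome | unexposed) = 46/415 = 0.11084
Under exogeneity and monotonicity, PS = (p₁ − p₀) / (1 − p₀).
PS = (0.52318 − 0.11084) / (1 − 0.11084) = 0.41234 / 0.88916 ≈ 0.4637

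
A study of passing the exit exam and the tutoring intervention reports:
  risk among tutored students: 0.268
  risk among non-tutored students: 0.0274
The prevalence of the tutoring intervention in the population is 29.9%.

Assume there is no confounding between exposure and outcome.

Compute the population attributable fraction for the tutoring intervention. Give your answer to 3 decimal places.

Let p₁ = 0.268, p₀ = 0.0274.
Overall risk P(Y=1) = π·p₁ + (1−π)·p₀ = 0.299×0.268 + 0.701×0.0274 = 0.099339.
Under exogeneity, PAF = [P(Y=1) − p₀] / P(Y=1).
PAF = (0.099339 − 0.0274) / 0.099339 ≈ 0.7242

PAF ≈ 0.724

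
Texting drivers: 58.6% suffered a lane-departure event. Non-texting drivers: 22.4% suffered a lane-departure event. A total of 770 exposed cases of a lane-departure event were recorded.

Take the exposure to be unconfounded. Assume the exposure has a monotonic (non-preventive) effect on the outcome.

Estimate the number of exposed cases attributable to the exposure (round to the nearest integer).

p₁ = 0.586, p₀ = 0.224.
PN = (p₁ − p₀)/p₁ = (0.586 − 0.224) / 0.586 ≈ 0.61775.
Attributable cases ≈ PN × (exposed cases) = 0.61775 × 770 ≈ 475.67.

about 476 cases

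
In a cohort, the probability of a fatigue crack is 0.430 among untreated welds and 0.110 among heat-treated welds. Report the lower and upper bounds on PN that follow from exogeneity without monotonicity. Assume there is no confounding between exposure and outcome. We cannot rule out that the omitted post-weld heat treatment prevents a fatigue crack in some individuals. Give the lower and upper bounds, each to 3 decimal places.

Let p₁ = 0.43, p₀ = 0.11.
Under exogeneity alone the bounds on PN are max{0,(p₁−p₀)/p₁} ≤ PN ≤ min{1,(1−p₀)/p₁}.
  lower = (p₁ − p₀)/p₁ = 0.32 / 0.43 ≈ 0.7442
  upper = min{1, (1 − p₀)/p₁} = 0.89 / 0.43 ≈ 2.0698 → capped at 1

0.744 ≤ PN ≤ 1.000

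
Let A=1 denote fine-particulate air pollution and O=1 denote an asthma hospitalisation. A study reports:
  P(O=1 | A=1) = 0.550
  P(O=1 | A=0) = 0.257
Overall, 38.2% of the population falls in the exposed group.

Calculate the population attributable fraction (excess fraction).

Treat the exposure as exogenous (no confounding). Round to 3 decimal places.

PAF ≈ 0.303

Let p₁ = 0.55, p₀ = 0.257.
Overall risk P(Y=1) = π·p₁ + (1−π)·p₀ = 0.382×0.55 + 0.618×0.257 = 0.36893.
Under exogeneity, PAF = [P(Y=1) − p₀] / P(Y=1).
PAF = (0.36893 − 0.257) / 0.36893 ≈ 0.3034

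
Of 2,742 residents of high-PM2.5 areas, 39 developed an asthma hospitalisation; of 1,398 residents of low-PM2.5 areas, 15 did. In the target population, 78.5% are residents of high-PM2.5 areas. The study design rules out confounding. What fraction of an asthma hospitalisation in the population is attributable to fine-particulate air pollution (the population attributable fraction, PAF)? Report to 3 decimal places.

p₁ = P(outcome | exposed) = 39/2742 = 0.014223
p₀ = P(outcome | unexposed) = 15/1398 = 0.01073
Overall risk P(Y=1) = π·p₁ + (1−π)·p₀ = 0.785×0.014223 + 0.215×0.01073 = 0.013472.
Under exogeneity, PAF = [P(Y=1) − p₀] / P(Y=1).
PAF = (0.013472 − 0.01073) / 0.013472 ≈ 0.2036

PAF ≈ 0.204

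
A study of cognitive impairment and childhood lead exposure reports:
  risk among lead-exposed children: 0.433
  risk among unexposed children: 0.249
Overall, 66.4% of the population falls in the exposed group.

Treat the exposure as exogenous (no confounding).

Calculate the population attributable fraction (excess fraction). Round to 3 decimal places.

PAF ≈ 0.329

Let p₁ = 0.433, p₀ = 0.249.
Overall risk P(Y=1) = π·p₁ + (1−π)·p₀ = 0.664×0.433 + 0.336×0.249 = 0.37118.
Under exogeneity, PAF = [P(Y=1) − p₀] / P(Y=1).
PAF = (0.37118 − 0.249) / 0.37118 ≈ 0.3292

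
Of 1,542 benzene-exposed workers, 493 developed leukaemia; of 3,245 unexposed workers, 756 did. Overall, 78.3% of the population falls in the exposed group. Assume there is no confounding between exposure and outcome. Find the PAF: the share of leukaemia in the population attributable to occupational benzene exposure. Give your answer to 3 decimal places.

p₁ = P(outcome | exposed) = 493/1542 = 0.31971
p₀ = P(outcome | unexposed) = 756/3245 = 0.23297
Overall risk P(Y=1) = π·p₁ + (1−π)·p₀ = 0.783×0.31971 + 0.217×0.23297 = 0.30089.
Under exogeneity, PAF = [P(Y=1) − p₀] / P(Y=1).
PAF = (0.30089 − 0.23297) / 0.30089 ≈ 0.2257

PAF ≈ 0.226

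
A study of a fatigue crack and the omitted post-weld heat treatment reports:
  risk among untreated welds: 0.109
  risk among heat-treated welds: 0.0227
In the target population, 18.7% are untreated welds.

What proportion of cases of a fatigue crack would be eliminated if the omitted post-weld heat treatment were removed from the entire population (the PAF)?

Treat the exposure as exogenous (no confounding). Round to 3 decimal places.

PAF ≈ 0.416

Let p₁ = 0.109, p₀ = 0.0227.
Overall risk P(Y=1) = π·p₁ + (1−π)·p₀ = 0.187×0.109 + 0.813×0.0227 = 0.038838.
Under exogeneity, PAF = [P(Y=1) − p₀] / P(Y=1).
PAF = (0.038838 − 0.0227) / 0.038838 ≈ 0.4155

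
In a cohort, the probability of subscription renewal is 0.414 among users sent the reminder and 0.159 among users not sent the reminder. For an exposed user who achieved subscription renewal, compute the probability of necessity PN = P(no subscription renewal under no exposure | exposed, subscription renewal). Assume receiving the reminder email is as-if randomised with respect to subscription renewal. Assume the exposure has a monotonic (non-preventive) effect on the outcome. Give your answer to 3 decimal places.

PN ≈ 0.616

Let p₁ = 0.414, p₀ = 0.159.
Under exogeneity and monotonicity, PN = (p₁ − p₀) / p₁.
PN = (0.414 − 0.159) / 0.414 = 0.255 / 0.414 ≈ 0.6159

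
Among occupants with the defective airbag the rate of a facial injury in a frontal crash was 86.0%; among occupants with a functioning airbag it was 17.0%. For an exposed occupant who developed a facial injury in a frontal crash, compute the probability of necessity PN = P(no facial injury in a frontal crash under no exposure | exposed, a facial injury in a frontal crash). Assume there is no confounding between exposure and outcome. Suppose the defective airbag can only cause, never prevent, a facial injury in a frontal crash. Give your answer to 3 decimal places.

p₁ = 0.86, p₀ = 0.17.
Under exogeneity and monotonicity, PN = (p₁ − p₀) / p₁.
PN = (0.86 − 0.17) / 0.86 = 0.69 / 0.86 ≈ 0.8023

PN ≈ 0.802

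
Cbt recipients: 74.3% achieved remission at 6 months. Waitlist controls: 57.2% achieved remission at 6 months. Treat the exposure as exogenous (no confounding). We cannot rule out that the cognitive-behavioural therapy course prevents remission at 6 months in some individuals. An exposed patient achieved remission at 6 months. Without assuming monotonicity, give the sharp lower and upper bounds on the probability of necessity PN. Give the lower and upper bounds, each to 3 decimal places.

0.230 ≤ PN ≤ 0.576

p₁ = 0.743, p₀ = 0.572.
Under exogeneity alone the bounds on PN are max{0,(p₁−p₀)/p₁} ≤ PN ≤ min{1,(1−p₀)/p₁}.
  lower = (p₁ − p₀)/p₁ = 0.171 / 0.743 ≈ 0.2301
  upper = min{1, (1 − p₀)/p₁} = 0.428 / 0.743 ≈ 0.5760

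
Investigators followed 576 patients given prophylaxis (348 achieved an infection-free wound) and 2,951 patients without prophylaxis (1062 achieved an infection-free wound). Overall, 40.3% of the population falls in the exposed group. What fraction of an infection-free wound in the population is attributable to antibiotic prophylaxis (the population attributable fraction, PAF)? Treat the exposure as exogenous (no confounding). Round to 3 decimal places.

PAF ≈ 0.215

p₁ = P(outcome | exposed) = 348/576 = 0.60417
p₀ = P(outcome | unexposed) = 1062/2951 = 0.35988
Overall risk P(Y=1) = π·p₁ + (1−π)·p₀ = 0.403×0.60417 + 0.597×0.35988 = 0.45833.
Under exogeneity, PAF = [P(Y=1) − p₀] / P(Y=1).
PAF = (0.45833 − 0.35988) / 0.45833 ≈ 0.2148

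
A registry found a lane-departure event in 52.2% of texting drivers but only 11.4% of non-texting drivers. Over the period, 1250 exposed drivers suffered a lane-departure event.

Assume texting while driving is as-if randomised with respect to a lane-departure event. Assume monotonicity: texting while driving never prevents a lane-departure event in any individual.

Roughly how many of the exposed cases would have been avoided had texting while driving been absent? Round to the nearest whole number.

about 977 cases

p₁ = 0.522, p₀ = 0.114.
PN = (p₁ − p₀)/p₁ = (0.522 − 0.114) / 0.522 ≈ 0.78161.
Attributable cases ≈ PN × (exposed cases) = 0.78161 × 1250 ≈ 977.01.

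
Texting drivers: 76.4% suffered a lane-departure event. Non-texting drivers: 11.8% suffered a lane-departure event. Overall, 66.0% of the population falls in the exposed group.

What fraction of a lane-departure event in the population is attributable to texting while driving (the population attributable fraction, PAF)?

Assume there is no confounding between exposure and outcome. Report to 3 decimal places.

p₁ = 0.764, p₀ = 0.118.
Overall risk P(Y=1) = π·p₁ + (1−π)·p₀ = 0.66×0.764 + 0.34×0.118 = 0.54436.
Under exogeneity, PAF = [P(Y=1) − p₀] / P(Y=1).
PAF = (0.54436 − 0.118) / 0.54436 ≈ 0.7832

PAF ≈ 0.783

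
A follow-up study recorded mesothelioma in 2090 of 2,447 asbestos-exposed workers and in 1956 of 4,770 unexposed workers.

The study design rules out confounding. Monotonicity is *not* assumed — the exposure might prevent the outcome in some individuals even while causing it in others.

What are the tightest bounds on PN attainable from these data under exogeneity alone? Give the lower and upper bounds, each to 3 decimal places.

0.520 ≤ PN ≤ 0.691

p₁ = P(outcome | exposed) = 2090/2447 = 0.85411
p₀ = P(outcome | unexposed) = 1956/4770 = 0.41006
Under exogeneity alone the bounds on PN are max{0,(p₁−p₀)/p₁} ≤ PN ≤ min{1,(1−p₀)/p₁}.
  lower = (p₁ − p₀)/p₁ = 0.44404 / 0.85411 ≈ 0.5199
  upper = min{1, (1 − p₀)/p₁} = 0.58994 / 0.85411 ≈ 0.6907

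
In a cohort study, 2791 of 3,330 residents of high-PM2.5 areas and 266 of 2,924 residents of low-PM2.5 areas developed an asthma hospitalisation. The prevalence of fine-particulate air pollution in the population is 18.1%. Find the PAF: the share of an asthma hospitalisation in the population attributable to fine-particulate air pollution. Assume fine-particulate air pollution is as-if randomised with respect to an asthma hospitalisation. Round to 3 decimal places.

PAF ≈ 0.598

p₁ = P(outcome | exposed) = 2791/3330 = 0.83814
p₀ = P(outcome | unexposed) = 266/2924 = 0.090971
Overall risk P(Y=1) = π·p₁ + (1−π)·p₀ = 0.181×0.83814 + 0.819×0.090971 = 0.22621.
Under exogeneity, PAF = [P(Y=1) − p₀] / P(Y=1).
PAF = (0.22621 − 0.090971) / 0.22621 ≈ 0.5978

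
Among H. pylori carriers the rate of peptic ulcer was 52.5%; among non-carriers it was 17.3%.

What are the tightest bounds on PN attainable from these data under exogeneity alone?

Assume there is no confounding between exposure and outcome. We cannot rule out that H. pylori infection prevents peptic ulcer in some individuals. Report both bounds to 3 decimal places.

0.670 ≤ PN ≤ 1.000

p₁ = 0.525, p₀ = 0.173.
Under exogeneity alone the bounds on PN are max{0,(p₁−p₀)/p₁} ≤ PN ≤ min{1,(1−p₀)/p₁}.
  lower = (p₁ − p₀)/p₁ = 0.352 / 0.525 ≈ 0.6705
  upper = min{1, (1 − p₀)/p₁} = 0.827 / 0.525 ≈ 1.5752 → capped at 1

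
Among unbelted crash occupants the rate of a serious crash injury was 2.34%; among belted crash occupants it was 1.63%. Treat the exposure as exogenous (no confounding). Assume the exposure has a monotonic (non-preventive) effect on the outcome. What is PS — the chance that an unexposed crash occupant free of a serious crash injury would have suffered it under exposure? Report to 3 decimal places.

p₁ = 0.0234, p₀ = 0.0163.
Under exogeneity and monotonicity, PS = (p₁ − p₀) / (1 − p₀).
PS = (0.0234 − 0.0163) / (1 − 0.0163) = 0.0071 / 0.9837 ≈ 0.0072

PS ≈ 0.007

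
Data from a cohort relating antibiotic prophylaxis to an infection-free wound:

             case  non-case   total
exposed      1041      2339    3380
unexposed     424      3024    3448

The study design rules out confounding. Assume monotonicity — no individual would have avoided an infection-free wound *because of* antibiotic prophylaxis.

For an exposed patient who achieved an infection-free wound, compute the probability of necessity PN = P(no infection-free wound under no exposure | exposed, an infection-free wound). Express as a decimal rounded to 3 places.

p₁ = P(outcome | exposed) = 1041/3380 = 0.30799
p₀ = P(outcome | unexposed) = 424/3448 = 0.12297
Under exogeneity and monotonicity, PN = (p₁ − p₀)/p₁.
PN = (0.30799 − 0.12297) / 0.30799 ≈ 0.6007

PN ≈ 0.601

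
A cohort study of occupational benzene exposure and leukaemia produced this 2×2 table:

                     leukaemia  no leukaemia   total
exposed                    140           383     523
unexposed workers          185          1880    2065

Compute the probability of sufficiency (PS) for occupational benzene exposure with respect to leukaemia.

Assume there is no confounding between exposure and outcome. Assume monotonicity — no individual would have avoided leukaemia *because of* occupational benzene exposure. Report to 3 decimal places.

PS ≈ 0.196

p₁ = P(outcome | exposed) = 140/523 = 0.26769
p₀ = P(outcome | unexposed) = 185/2065 = 0.089588
Under exogeneity and monotonicity, PS = (p₁ − p₀)/(1 − p₀).
PS = (0.26769 − 0.089588) / 0.91041 ≈ 0.1956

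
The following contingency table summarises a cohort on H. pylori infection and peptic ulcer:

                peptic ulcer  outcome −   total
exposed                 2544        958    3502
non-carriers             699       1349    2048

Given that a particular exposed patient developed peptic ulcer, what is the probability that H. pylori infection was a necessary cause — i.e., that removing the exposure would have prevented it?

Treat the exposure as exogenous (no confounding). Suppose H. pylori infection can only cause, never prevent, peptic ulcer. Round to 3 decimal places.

p₁ = P(outcome | exposed) = 2544/3502 = 0.72644
p₀ = P(outcome | unexposed) = 699/2048 = 0.34131
Under exogeneity and monotonicity, PN = (p₁ − p₀)/p₁.
PN = (0.72644 − 0.34131) / 0.72644 ≈ 0.5302

PN ≈ 0.530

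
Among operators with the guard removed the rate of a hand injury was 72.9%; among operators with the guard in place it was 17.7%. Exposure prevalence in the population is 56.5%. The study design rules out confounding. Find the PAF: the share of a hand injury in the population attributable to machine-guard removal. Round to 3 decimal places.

p₁ = 0.729, p₀ = 0.177.
Overall risk P(Y=1) = π·p₁ + (1−π)·p₀ = 0.565×0.729 + 0.435×0.177 = 0.48888.
Under exogeneity, PAF = [P(Y=1) − p₀] / P(Y=1).
PAF = (0.48888 − 0.177) / 0.48888 ≈ 0.6379

PAF ≈ 0.638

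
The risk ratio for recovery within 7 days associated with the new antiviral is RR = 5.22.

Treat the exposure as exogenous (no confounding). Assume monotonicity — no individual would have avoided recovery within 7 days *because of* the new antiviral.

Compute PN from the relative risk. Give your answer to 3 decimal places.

PN ≈ 0.808

Under exogeneity and monotonicity, PN = (RR − 1) / RR = 1 − 1/RR.
PN = (5.22 − 1) / 5.22 = 4.22 / 5.22 ≈ 0.8084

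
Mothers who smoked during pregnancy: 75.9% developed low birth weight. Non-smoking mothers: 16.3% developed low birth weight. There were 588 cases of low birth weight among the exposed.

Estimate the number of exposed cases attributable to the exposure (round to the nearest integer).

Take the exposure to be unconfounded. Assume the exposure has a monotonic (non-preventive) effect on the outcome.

p₁ = 0.759, p₀ = 0.163.
PN = (p₁ − p₀)/p₁ = (0.759 − 0.163) / 0.759 ≈ 0.78524.
Attributable cases ≈ PN × (exposed cases) = 0.78524 × 588 ≈ 461.72.

about 462 cases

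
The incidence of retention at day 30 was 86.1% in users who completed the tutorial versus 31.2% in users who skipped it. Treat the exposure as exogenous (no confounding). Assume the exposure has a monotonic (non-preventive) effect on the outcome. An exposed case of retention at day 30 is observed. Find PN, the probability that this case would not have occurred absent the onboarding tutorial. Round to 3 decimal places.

PN ≈ 0.638

p₁ = 0.861, p₀ = 0.312.
Under exogeneity and monotonicity, PN = (p₁ − p₀) / p₁.
PN = (0.861 − 0.312) / 0.861 = 0.549 / 0.861 ≈ 0.6376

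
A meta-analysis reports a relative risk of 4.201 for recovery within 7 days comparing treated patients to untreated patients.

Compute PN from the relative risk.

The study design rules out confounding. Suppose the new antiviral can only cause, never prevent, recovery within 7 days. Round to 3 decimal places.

Under exogeneity and monotonicity, PN = (RR − 1) / RR = 1 − 1/RR.
PN = (4.201 − 1) / 4.201 = 3.201 / 4.201 ≈ 0.7620

PN ≈ 0.762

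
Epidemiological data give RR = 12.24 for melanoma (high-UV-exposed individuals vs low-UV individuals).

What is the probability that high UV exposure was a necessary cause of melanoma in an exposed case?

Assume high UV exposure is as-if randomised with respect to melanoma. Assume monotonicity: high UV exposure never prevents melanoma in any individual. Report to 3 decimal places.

PN ≈ 0.918

Under exogeneity and monotonicity, PN = (RR − 1) / RR = 1 − 1/RR.
PN = (12.24 − 1) / 12.24 = 11.24 / 12.24 ≈ 0.9183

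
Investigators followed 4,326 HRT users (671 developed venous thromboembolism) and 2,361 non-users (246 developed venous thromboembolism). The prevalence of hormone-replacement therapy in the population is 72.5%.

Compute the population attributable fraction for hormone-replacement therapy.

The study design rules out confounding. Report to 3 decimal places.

p₁ = P(outcome | exposed) = 671/4326 = 0.15511
p₀ = P(outcome | unexposed) = 246/2361 = 0.10419
Overall risk P(Y=1) = π·p₁ + (1−π)·p₀ = 0.725×0.15511 + 0.275×0.10419 = 0.14111.
Under exogeneity, PAF = [P(Y=1) − p₀] / P(Y=1).
PAF = (0.14111 − 0.10419) / 0.14111 ≈ 0.2616

PAF ≈ 0.262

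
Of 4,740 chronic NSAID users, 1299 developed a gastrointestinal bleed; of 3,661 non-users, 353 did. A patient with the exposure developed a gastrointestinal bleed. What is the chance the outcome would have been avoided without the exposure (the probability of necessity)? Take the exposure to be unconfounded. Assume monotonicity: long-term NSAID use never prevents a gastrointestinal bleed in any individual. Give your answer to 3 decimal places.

p₁ = P(outcome | exposed) = 1299/4740 = 0.27405
p₀ = P(outcome | unexposed) = 353/3661 = 0.096422
Under exogeneity and monotonicity, PN = (p₁ − p₀) / p₁.
PN = (0.27405 − 0.096422) / 0.27405 = 0.17763 / 0.27405 ≈ 0.6482

PN ≈ 0.648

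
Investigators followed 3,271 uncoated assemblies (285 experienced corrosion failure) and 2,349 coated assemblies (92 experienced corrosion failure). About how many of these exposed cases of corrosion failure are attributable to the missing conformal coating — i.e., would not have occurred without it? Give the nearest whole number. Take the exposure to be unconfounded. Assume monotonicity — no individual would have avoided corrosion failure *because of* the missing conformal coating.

about 157 cases

p₁ = P(outcome | exposed) = 285/3271 = 0.087129
p₀ = P(outcome | unexposed) = 92/2349 = 0.039166
PN = (p₁ − p₀)/p₁ = (0.087129 − 0.039166) / 0.087129 ≈ 0.55049.
Attributable cases ≈ PN × (exposed cases) = 0.55049 × 285 ≈ 156.89.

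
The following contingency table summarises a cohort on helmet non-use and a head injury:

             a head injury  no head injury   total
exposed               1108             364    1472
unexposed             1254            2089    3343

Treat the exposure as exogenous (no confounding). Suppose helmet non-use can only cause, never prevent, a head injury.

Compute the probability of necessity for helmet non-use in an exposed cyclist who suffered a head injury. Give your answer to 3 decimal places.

PN ≈ 0.502

p₁ = P(outcome | exposed) = 1108/1472 = 0.75272
p₀ = P(outcome | unexposed) = 1254/3343 = 0.37511
Under exogeneity and monotonicity, PN = (p₁ − p₀) / p₁.
PN = (0.75272 − 0.37511) / 0.75272 = 0.37761 / 0.75272 ≈ 0.5017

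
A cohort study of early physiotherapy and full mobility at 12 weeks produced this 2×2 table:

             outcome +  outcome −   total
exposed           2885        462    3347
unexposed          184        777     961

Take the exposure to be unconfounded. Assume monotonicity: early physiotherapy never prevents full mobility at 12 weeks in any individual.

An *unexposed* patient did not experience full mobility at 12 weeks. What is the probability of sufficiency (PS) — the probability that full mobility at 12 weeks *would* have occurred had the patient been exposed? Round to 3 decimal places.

PS ≈ 0.829

p₁ = P(outcome | exposed) = 2885/3347 = 0.86197
p₀ = P(outcome | unexposed) = 184/961 = 0.19147
Under exogeneity and monotonicity, PS = (p₁ − p₀)/(1 − p₀).
PS = (0.86197 − 0.19147) / 0.80853 ≈ 0.8293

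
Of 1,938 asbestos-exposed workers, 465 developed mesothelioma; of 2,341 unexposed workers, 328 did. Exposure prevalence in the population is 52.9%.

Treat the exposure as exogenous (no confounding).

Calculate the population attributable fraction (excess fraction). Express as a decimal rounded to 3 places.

PAF ≈ 0.274

p₁ = P(outcome | exposed) = 465/1938 = 0.23994
p₀ = P(outcome | unexposed) = 328/2341 = 0.14011
Overall risk P(Y=1) = π·p₁ + (1−π)·p₀ = 0.529×0.23994 + 0.471×0.14011 = 0.19292.
Under exogeneity, PAF = [P(Y=1) − p₀] / P(Y=1).
PAF = (0.19292 − 0.14011) / 0.19292 ≈ 0.2737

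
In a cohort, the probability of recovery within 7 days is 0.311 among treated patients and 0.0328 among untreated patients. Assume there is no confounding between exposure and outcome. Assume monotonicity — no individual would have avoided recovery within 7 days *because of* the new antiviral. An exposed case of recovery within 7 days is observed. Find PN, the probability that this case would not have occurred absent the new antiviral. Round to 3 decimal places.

PN ≈ 0.895

Let p₁ = 0.311, p₀ = 0.0328.
Under exogeneity and monotonicity, PN = (p₁ − p₀) / p₁.
PN = (0.311 − 0.0328) / 0.311 = 0.2782 / 0.311 ≈ 0.8945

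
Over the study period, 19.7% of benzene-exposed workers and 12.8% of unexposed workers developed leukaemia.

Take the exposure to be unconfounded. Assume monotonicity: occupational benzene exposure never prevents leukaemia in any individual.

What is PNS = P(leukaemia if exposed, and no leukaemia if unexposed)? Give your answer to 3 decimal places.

PNS ≈ 0.069

p₁ = 0.197, p₀ = 0.128.
Under exogeneity and monotonicity, PNS = p₁ − p₀.
PNS = 0.197 − 0.128 = 0.069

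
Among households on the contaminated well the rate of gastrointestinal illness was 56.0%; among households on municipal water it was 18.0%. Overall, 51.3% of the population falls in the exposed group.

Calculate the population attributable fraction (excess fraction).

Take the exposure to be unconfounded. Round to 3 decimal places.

p₁ = 0.56, p₀ = 0.18.
Overall risk P(Y=1) = π·p₁ + (1−π)·p₀ = 0.513×0.56 + 0.487×0.18 = 0.37494.
Under exogeneity, PAF = [P(Y=1) − p₀] / P(Y=1).
PAF = (0.37494 − 0.18) / 0.37494 ≈ 0.5199

PAF ≈ 0.520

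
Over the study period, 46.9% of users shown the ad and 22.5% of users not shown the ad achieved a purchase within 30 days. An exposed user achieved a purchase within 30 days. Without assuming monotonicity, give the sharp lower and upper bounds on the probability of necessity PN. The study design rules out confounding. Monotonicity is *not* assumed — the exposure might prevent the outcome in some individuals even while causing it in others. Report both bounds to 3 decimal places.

p₁ = 0.469, p₀ = 0.225.
Under exogeneity alone the bounds on PN are max{0,(p₁−p₀)/p₁} ≤ PN ≤ min{1,(1−p₀)/p₁}.
  lower = (p₁ − p₀)/p₁ = 0.244 / 0.469 ≈ 0.5203
  upper = min{1, (1 − p₀)/p₁} = 0.775 / 0.469 ≈ 1.6525 → capped at 1

0.520 ≤ PN ≤ 1.000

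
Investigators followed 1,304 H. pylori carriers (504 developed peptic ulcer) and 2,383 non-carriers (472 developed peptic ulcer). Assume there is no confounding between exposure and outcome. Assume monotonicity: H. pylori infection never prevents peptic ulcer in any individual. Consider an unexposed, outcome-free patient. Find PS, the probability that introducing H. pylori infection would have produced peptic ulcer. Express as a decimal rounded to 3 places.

PS ≈ 0.235

p₁ = P(outcome | exposed) = 504/1304 = 0.3865
p₀ = P(outcome | unexposed) = 472/2383 = 0.19807
Under exogeneity and monotonicity, PS = (p₁ − p₀) / (1 − p₀).
PS = (0.3865 − 0.19807) / (1 − 0.19807) = 0.18843 / 0.80193 ≈ 0.2350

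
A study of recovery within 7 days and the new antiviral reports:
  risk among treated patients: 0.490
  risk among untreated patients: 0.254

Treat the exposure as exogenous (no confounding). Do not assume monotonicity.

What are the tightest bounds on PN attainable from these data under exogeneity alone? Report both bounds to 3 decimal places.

Let p₁ = 0.49, p₀ = 0.254.
Under exogeneity alone the bounds on PN are max{0,(p₁−p₀)/p₁} ≤ PN ≤ min{1,(1−p₀)/p₁}.
  lower = (p₁ − p₀)/p₁ = 0.236 / 0.49 ≈ 0.4816
  upper = min{1, (1 − p₀)/p₁} = 0.746 / 0.49 ≈ 1.5224 → capped at 1

0.482 ≤ PN ≤ 1.000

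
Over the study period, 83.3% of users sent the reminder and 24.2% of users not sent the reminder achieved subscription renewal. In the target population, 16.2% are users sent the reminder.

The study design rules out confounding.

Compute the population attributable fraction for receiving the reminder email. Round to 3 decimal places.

PAF ≈ 0.283

p₁ = 0.833, p₀ = 0.242.
Overall risk P(Y=1) = π·p₁ + (1−π)·p₀ = 0.162×0.833 + 0.838×0.242 = 0.33774.
Under exogeneity, PAF = [P(Y=1) − p₀] / P(Y=1).
PAF = (0.33774 − 0.242) / 0.33774 ≈ 0.2835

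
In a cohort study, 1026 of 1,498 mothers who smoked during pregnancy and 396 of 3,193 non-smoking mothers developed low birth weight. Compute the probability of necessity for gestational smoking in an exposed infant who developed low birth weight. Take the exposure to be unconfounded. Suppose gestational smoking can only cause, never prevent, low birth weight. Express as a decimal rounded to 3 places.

PN ≈ 0.819

p₁ = P(outcome | exposed) = 1026/1498 = 0.68491
p₀ = P(outcome | unexposed) = 396/3193 = 0.12402
Under exogeneity and monotonicity, PN = (p₁ − p₀) / p₁.
PN = (0.68491 − 0.12402) / 0.68491 = 0.56089 / 0.68491 ≈ 0.8189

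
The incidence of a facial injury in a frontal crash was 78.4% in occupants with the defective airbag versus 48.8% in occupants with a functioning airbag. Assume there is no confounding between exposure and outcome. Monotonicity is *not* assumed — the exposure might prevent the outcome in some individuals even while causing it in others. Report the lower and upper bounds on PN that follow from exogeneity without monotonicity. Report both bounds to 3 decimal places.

0.378 ≤ PN ≤ 0.653

p₁ = 0.784, p₀ = 0.488.
Under exogeneity alone the bounds on PN are max{0,(p₁−p₀)/p₁} ≤ PN ≤ min{1,(1−p₀)/p₁}.
  lower = (p₁ − p₀)/p₁ = 0.296 / 0.784 ≈ 0.3776
  upper = min{1, (1 − p₀)/p₁} = 0.512 / 0.784 ≈ 0.6531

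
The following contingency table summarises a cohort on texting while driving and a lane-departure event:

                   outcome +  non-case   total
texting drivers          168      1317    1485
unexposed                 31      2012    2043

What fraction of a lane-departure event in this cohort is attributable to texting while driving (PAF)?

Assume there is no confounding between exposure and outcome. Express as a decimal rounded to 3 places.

PAF ≈ 0.731

p₁ = P(outcome | exposed) = 168/1485 = 0.11313
p₀ = P(outcome | unexposed) = 31/2043 = 0.015174
Exposure prevalence π = 1485/3528 = 0.42092; overall risk P(Y=1) = 0.056406.
Under exogeneity, PAF = [P(Y=1) − p₀]/P(Y=1).
PAF = (0.056406 − 0.015174) / 0.056406 ≈ 0.7310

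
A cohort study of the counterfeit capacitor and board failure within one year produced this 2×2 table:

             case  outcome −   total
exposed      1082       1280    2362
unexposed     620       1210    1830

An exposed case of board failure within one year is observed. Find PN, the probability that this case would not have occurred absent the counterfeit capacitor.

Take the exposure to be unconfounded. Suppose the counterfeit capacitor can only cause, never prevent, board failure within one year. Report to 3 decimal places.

PN ≈ 0.260

p₁ = P(outcome | exposed) = 1082/2362 = 0.45809
p₀ = P(outcome | unexposed) = 620/1830 = 0.3388
Under exogeneity and monotonicity, PN = (p₁ − p₀) / p₁.
PN = (0.45809 − 0.3388) / 0.45809 = 0.11929 / 0.45809 ≈ 0.2604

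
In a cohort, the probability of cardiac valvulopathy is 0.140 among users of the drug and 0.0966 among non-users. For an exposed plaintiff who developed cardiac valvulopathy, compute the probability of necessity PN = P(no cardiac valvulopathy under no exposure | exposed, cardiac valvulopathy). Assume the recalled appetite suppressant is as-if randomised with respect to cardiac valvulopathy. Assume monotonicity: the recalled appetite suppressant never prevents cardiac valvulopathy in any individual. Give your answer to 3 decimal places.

PN ≈ 0.310

Let p₁ = 0.14, p₀ = 0.0966.
Under exogeneity and monotonicity, PN = (p₁ − p₀) / p₁.
PN = (0.14 − 0.0966) / 0.14 = 0.0434 / 0.14 ≈ 0.3100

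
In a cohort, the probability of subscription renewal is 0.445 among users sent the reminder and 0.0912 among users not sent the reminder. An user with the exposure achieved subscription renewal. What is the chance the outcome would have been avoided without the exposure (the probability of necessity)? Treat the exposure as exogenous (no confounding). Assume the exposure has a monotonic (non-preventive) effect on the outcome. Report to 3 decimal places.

PN ≈ 0.795

Let p₁ = 0.445, p₀ = 0.0912.
Under exogeneity and monotonicity, PN = (p₁ − p₀) / p₁.
PN = (0.445 − 0.0912) / 0.445 = 0.3538 / 0.445 ≈ 0.7951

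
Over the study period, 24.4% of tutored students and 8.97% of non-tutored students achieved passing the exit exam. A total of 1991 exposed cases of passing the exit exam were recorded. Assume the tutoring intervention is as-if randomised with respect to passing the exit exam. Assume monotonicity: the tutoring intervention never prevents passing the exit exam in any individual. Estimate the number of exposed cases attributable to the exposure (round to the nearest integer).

about 1259 cases

p₁ = 0.244, p₀ = 0.0897.
PN = (p₁ − p₀)/p₁ = (0.244 − 0.0897) / 0.244 ≈ 0.63238.
Attributable cases ≈ PN × (exposed cases) = 0.63238 × 1991 ≈ 1259.06.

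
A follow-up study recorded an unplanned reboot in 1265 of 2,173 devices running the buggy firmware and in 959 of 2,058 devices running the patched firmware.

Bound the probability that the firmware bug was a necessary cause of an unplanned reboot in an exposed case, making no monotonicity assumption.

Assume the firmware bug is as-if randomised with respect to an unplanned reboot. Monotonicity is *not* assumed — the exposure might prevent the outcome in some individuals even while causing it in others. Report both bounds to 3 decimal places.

p₁ = P(outcome | exposed) = 1265/2173 = 0.58214
p₀ = P(outcome | unexposed) = 959/2058 = 0.46599
Under exogeneity alone the bounds on PN are max{0,(p₁−p₀)/p₁} ≤ PN ≤ min{1,(1−p₀)/p₁}.
  lower = (p₁ − p₀)/p₁ = 0.11616 / 0.58214 ≈ 0.1995
  upper = min{1, (1 − p₀)/p₁} = 0.53401 / 0.58214 ≈ 0.9173

0.200 ≤ PN ≤ 0.917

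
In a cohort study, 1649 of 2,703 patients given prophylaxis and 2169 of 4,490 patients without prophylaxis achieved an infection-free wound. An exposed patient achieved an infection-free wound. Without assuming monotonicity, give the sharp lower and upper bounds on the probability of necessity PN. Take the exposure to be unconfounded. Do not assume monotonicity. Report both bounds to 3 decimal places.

p₁ = P(outcome | exposed) = 1649/2703 = 0.61006
p₀ = P(outcome | unexposed) = 2169/4490 = 0.48307
Under exogeneity alone the bounds on PN are max{0,(p₁−p₀)/p₁} ≤ PN ≤ min{1,(1−p₀)/p₁}.
  lower = (p₁ − p₀)/p₁ = 0.12699 / 0.61006 ≈ 0.2082
  upper = min{1, (1 − p₀)/p₁} = 0.51693 / 0.61006 ≈ 0.8473

0.208 ≤ PN ≤ 0.847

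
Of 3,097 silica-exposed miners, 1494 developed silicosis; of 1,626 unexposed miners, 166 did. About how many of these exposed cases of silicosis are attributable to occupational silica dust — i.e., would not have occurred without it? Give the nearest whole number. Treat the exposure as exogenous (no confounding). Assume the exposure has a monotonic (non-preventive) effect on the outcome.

p₁ = P(outcome | exposed) = 1494/3097 = 0.4824
p₀ = P(outcome | unexposed) = 166/1626 = 0.10209
PN = (p₁ − p₀)/p₁ = (0.4824 − 0.10209) / 0.4824 ≈ 0.78837.
Attributable cases ≈ PN × (exposed cases) = 0.78837 × 1494 ≈ 1177.82.

about 1178 cases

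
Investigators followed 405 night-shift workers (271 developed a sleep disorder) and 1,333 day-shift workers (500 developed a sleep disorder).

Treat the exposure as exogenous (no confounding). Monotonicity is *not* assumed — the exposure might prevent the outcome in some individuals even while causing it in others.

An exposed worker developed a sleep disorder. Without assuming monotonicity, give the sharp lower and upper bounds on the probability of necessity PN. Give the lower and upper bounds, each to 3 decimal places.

0.439 ≤ PN ≤ 0.934

p₁ = P(outcome | exposed) = 271/405 = 0.66914
p₀ = P(outcome | unexposed) = 500/1333 = 0.37509
Under exogeneity alone the bounds on PN are max{0,(p₁−p₀)/p₁} ≤ PN ≤ min{1,(1−p₀)/p₁}.
  lower = (p₁ − p₀)/p₁ = 0.29404 / 0.66914 ≈ 0.4394
  upper = min{1, (1 − p₀)/p₁} = 0.62491 / 0.66914 ≈ 0.9339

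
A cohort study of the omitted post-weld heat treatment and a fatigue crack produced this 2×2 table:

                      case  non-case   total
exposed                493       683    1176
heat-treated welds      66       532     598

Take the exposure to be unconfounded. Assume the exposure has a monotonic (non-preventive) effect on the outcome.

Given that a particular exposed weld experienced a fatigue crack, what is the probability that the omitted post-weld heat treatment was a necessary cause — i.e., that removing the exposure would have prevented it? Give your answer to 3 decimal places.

p₁ = P(outcome | exposed) = 493/1176 = 0.41922
p₀ = P(outcome | unexposed) = 66/598 = 0.11037
Under exogeneity and monotonicity, PN = (p₁ − p₀)/p₁.
PN = (0.41922 − 0.11037) / 0.41922 ≈ 0.7367

PN ≈ 0.737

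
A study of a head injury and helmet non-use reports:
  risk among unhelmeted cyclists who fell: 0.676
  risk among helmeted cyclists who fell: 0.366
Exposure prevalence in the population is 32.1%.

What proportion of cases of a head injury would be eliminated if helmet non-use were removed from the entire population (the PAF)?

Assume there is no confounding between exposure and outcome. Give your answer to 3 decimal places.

PAF ≈ 0.214

Let p₁ = 0.676, p₀ = 0.366.
Overall risk P(Y=1) = π·p₁ + (1−π)·p₀ = 0.321×0.676 + 0.679×0.366 = 0.46551.
Under exogeneity, PAF = [P(Y=1) − p₀] / P(Y=1).
PAF = (0.46551 − 0.366) / 0.46551 ≈ 0.2138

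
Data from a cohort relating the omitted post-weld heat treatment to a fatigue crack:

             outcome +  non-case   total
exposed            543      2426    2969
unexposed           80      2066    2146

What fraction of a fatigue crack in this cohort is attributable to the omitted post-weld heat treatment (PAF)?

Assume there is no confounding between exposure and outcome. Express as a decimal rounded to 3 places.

PAF ≈ 0.694

p₁ = P(outcome | exposed) = 543/2969 = 0.18289
p₀ = P(outcome | unexposed) = 80/2146 = 0.037279
Exposure prevalence π = 2969/5115 = 0.58045; overall risk P(Y=1) = 0.1218.
Under exogeneity, PAF = [P(Y=1) − p₀]/P(Y=1).
PAF = (0.1218 − 0.037279) / 0.1218 ≈ 0.6939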